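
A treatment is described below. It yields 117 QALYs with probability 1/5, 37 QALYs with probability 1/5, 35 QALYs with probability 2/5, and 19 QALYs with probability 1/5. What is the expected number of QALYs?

48.6 QALYs

EV = 1/5 × 117 + 1/5 × 37 + 2/5 × 35 + 1/5 × 19 = 23.4 + 7.4 + 14 + 3.8 = 48.6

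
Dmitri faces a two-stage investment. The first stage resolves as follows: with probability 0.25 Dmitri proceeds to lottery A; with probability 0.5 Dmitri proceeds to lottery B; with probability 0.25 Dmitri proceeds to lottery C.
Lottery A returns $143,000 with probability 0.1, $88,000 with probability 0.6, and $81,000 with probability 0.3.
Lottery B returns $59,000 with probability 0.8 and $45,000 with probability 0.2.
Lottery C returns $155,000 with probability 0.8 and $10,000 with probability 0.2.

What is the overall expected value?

$82,450

EV(A) = 0.1 × 143000 + 0.6 × 88000 + 0.3 × 81000 = 14300 + 52800 + 24300 = 91400
EV(B) = 0.8 × 59000 + 0.2 × 45000 = 47200 + 9000 = 56200
EV(C) = 0.8 × 155000 + 0.2 × 10000 = 124000 + 2000 = 126000
Overall = 0.25 × 91400 + 0.5 × 56200 + 0.25 × 126000 = 22850 + 28100 + 31500 = 82450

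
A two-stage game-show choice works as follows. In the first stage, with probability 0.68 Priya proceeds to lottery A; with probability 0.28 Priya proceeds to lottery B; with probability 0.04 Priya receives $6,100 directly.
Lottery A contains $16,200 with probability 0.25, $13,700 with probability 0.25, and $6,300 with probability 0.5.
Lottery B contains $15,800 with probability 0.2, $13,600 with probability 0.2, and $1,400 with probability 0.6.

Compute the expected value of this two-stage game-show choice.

$9,350.60

EV(A) = 0.25 × 16200 + 0.25 × 13700 + 0.5 × 6300 = 4050 + 3425 + 3150 = 10625
EV(B) = 0.2 × 15800 + 0.2 × 13600 + 0.6 × 1400 = 3160 + 2720 + 840 = 6720
Branch C: 6100 (certain)
Overall = 0.68 × 10625 + 0.28 × 6720 + 0.04 × 6100 = 7225 + 1881.6 + 244 = 9350.6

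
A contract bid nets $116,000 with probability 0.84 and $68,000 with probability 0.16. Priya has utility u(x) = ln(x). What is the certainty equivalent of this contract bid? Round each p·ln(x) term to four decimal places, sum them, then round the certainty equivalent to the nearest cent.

$106,499.97

E[u] = 0.84·ln(116000) + 0.16·ln(68000) = 9.7955 + 1.7804 = 11.5759
CE = e^11.5759 ≈ 106499.97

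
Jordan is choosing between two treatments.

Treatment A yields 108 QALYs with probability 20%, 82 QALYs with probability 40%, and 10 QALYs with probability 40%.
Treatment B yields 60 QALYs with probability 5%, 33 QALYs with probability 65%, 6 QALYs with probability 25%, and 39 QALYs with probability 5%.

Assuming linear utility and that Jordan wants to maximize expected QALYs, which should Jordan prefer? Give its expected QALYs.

Treatment A = 0.2 × 108 + 0.4 × 82 + 0.4 × 10 = 21.6 + 32.8 + 4 = 58.4
Treatment B = 0.05 × 60 + 0.65 × 33 + 0.25 × 6 + 0.05 × 39 = 3 + 21.45 + 1.5 + 1.95 = 27.9

Treatment A (58.4 QALYs)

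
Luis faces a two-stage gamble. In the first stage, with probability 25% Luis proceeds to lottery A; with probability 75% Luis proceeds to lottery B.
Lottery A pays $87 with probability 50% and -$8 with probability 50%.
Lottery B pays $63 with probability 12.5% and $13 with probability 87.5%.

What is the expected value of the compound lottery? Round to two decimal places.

$24.31

EV(A) = 0.5 × 87 + 0.5 × (-8) = 43.5 − 4 = 39.5
EV(B) = 0.125 × 63 + 0.875 × 13 = 7.875 + 11.375 = 19.25
Overall = 0.25 × 39.5 + 0.75 × 19.25 = 9.875 + 14.4375 = 24.3125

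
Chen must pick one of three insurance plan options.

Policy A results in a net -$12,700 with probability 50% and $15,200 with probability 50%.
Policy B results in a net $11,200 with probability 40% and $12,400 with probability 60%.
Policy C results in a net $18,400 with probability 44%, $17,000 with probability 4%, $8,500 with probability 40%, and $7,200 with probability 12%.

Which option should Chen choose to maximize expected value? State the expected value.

Policy A = 0.5 × (-12700) + 0.5 × 15200 = -6350 + 7600 = 1250
Policy B = 0.4 × 11200 + 0.6 × 12400 = 4480 + 7440 = 11920
Policy C = 0.44 × 18400 + 0.04 × 17000 + 0.4 × 8500 + 0.12 × 7200 = 8096 + 680 + 3400 + 864 = 13040

Policy C ($13,040)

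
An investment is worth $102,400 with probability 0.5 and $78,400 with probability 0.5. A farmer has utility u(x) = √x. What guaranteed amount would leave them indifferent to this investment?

E[u] = 0.5·√102400 + 0.5·√78400 = 0.5·320 + 0.5·280 = 300
CE = (300)² = 90000

$90,000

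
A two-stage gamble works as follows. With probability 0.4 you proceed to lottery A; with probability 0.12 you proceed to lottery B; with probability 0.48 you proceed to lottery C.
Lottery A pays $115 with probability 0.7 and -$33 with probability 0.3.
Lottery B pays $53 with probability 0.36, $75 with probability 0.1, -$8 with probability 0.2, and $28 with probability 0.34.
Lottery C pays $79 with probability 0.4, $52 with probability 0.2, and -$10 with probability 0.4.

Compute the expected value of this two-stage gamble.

$50.62

EV(A) = 0.7 × 115 + 0.3 × (-33) = 80.5 − 9.9 = 70.6
EV(B) = 0.36 × 53 + 0.1 × 75 + 0.2 × (-8) + 0.34 × 28 = 19.08 + 7.5 − 1.6 + 9.52 = 34.5
EV(C) = 0.4 × 79 + 0.2 × 52 + 0.4 × (-10) = 31.6 + 10.4 − 4 = 38
Overall = 0.4 × 70.6 + 0.12 × 34.5 + 0.48 × 38 = 28.24 + 4.14 + 18.24 = 50.62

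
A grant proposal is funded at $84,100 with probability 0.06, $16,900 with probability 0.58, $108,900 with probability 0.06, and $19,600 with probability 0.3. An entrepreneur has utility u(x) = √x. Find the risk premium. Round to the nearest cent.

$3,360.84

E[u] = 0.06·√84100 + 0.58·√16900 + 0.06·√108900 + 0.3·√19600 = 0.06·290 + 0.58·130 + 0.06·330 + 0.3·140 = 154.6
CE = (154.6)² = 23901.16
Risk premium = EV − CE = 27262 − 23901.16 = 3360.84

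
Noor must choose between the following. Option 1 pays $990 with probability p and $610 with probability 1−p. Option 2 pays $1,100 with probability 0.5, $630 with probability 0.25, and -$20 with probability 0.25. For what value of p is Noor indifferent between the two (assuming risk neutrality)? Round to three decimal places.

p = 0.243

EV(Option 2) = 0.5 × 1100 + 0.25 × 630 + 0.25 × (-20) = 550 + 157.5 − 5 = 702.5
p·990 + (1−p)·610 = 702.5
380p + 610 = 702.5
p = (702.5 − 610) / 380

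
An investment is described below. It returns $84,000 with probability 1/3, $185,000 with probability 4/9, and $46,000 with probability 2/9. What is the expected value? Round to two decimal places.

$120,444.44

EV = 1/3 × 84000 + 4/9 × 185000 + 2/9 × 46000 = 28000 + 82222.2222 + 10222.2222 = 120444.4444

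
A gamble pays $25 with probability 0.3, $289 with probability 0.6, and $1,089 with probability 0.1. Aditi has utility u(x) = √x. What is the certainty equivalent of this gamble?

E[u] = 0.3·√25 + 0.6·√289 + 0.1·√1089 = 0.3·5 + 0.6·17 + 0.1·33 = 15
CE = (15)² = 225

$225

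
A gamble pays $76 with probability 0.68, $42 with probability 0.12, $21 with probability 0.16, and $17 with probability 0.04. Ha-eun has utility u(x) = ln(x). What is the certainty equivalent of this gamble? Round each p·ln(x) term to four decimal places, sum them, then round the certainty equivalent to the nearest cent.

$54.26

E[u] = 0.68·ln(76) + 0.12·ln(42) + 0.16·ln(21) + 0.04·ln(17) = 2.9449 + 0.4485 + 0.4871 + 0.1133 = 3.9938
CE = e^3.9938 ≈ 54.26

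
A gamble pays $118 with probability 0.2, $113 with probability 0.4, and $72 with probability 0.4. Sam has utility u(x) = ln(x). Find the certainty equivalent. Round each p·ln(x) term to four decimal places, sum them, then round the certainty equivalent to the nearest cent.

E[u] = 0.2·ln(118) + 0.4·ln(113) + 0.4·ln(72) = 0.9541 + 1.8910 + 1.7107 = 4.5558
CE = e^4.5558 ≈ 95.18

$95.18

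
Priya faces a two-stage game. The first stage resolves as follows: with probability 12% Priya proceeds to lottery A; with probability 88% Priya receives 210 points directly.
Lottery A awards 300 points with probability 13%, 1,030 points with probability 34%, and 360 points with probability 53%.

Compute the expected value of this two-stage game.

EV(A) = 0.13 × 300 + 0.34 × 1030 + 0.53 × 360 = 39 + 350.2 + 190.8 = 580
Branch B: 210 (certain)
Overall = 0.12 × 580 + 0.88 × 210 = 69.6 + 184.8 = 254.4

254.4 points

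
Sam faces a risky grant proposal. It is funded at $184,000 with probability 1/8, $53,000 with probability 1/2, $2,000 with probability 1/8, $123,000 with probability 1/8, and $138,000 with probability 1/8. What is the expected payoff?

EV = 1/8 × 184000 + 1/2 × 53000 + 1/8 × 2000 + 1/8 × 123000 + 1/8 × 138000 = 23000 + 26500 + 250 + 15375 + 17250 = 82375

$82,375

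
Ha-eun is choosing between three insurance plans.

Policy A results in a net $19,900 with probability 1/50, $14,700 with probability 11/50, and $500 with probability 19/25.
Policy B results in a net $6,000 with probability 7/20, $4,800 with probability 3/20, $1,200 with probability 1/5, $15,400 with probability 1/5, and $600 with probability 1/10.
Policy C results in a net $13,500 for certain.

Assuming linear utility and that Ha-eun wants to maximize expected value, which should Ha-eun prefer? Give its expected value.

Policy C ($13,500)

Policy A = 1/50 × 19900 + 11/50 × 14700 + 19/25 × 500 = 398 + 3234 + 380 = 4012
Policy B = 7/20 × 6000 + 3/20 × 4800 + 1/5 × 1200 + 1/5 × 15400 + 1/10 × 600 = 2100 + 720 + 240 + 3080 + 60 = 6200
Policy C: 13500 (certain)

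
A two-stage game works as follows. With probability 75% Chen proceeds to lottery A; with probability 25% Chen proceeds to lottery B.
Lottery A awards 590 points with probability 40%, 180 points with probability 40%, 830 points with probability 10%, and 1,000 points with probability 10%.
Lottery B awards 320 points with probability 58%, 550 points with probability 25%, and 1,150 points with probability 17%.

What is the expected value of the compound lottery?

497.9 points

EV(A) = 0.4 × 590 + 0.4 × 180 + 0.1 × 830 + 0.1 × 1000 = 236 + 72 + 83 + 100 = 491
EV(B) = 0.58 × 320 + 0.25 × 550 + 0.17 × 1150 = 185.6 + 137.5 + 195.5 = 518.6
Overall = 0.75 × 491 + 0.25 × 518.6 = 368.25 + 129.65 = 497.9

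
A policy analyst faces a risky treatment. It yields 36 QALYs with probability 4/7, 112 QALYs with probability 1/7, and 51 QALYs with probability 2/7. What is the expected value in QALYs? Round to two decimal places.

51.14 QALYs

EV = 4/7 × 36 + 1/7 × 112 + 2/7 × 51 = 20.5714 + 16 + 14.5714 = 51.1429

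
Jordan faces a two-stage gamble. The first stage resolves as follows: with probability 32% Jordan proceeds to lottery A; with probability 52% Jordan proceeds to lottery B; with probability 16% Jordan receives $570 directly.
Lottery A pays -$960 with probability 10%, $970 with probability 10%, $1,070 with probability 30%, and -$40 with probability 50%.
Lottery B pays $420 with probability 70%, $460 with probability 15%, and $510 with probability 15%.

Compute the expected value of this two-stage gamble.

EV(A) = 0.1 × (-960) + 0.1 × 970 + 0.3 × 1070 + 0.5 × (-40) = -96 + 97 + 321 − 20 = 302
EV(B) = 0.7 × 420 + 0.15 × 460 + 0.15 × 510 = 294 + 69 + 76.5 = 439.5
Branch C: 570 (certain)
Overall = 0.32 × 302 + 0.52 × 439.5 + 0.16 × 570 = 96.64 + 228.54 + 91.2 = 416.38

$416.38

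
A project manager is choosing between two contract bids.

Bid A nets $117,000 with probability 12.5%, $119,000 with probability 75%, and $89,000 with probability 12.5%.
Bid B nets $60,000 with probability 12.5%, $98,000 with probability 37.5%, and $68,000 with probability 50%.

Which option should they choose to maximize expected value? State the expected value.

Bid A ($115,000)

Bid A = 0.125 × 117000 + 0.75 × 119000 + 0.125 × 89000 = 14625 + 89250 + 11125 = 115000
Bid B = 0.125 × 60000 + 0.375 × 98000 + 0.5 × 68000 = 7500 + 36750 + 34000 = 78250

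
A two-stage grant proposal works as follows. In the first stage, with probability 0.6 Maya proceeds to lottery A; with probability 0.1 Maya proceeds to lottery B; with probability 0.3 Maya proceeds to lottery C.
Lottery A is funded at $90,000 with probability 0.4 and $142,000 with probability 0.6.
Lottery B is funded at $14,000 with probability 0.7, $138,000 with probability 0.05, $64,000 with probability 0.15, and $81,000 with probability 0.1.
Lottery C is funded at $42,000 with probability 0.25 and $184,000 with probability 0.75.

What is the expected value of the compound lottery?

$120,710

EV(A) = 0.4 × 90000 + 0.6 × 142000 = 36000 + 85200 = 121200
EV(B) = 0.7 × 14000 + 0.05 × 138000 + 0.15 × 64000 + 0.1 × 81000 = 9800 + 6900 + 9600 + 8100 = 34400
EV(C) = 0.25 × 42000 + 0.75 × 184000 = 10500 + 138000 = 148500
Overall = 0.6 × 121200 + 0.1 × 34400 + 0.3 × 148500 = 72720 + 3440 + 44550 = 120710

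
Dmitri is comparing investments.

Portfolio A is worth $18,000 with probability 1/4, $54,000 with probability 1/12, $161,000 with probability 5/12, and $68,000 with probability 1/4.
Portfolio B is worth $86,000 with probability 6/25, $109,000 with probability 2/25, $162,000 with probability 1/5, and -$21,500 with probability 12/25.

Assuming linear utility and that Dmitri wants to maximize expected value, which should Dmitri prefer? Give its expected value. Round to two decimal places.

Portfolio A = 1/4 × 18000 + 1/12 × 54000 + 5/12 × 161000 + 1/4 × 68000 = 4500 + 4500 + 67083.3333 + 17000 = 93083.3333
Portfolio B = 6/25 × 86000 + 2/25 × 109000 + 1/5 × 162000 + 12/25 × (-21500) = 20640 + 8720 + 32400 − 10320 = 51440

Portfolio A ($93,083.33)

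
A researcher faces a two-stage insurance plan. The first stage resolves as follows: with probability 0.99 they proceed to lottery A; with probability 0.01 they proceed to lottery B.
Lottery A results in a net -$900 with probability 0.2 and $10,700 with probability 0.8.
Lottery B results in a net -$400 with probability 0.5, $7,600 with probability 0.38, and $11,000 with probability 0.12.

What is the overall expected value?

$8,336.28

EV(A) = 0.2 × (-900) + 0.8 × 10700 = -180 + 8560 = 8380
EV(B) = 0.5 × (-400) + 0.38 × 7600 + 0.12 × 11000 = -200 + 2888 + 1320 = 4008
Overall = 0.99 × 8380 + 0.01 × 4008 = 8296.2 + 40.08 = 8336.28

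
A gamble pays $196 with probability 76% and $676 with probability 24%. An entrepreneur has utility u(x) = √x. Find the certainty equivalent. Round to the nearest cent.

E[u] = 0.76·√196 + 0.24·√676 = 0.76·14 + 0.24·26 = 16.88
CE = (16.88)² = 284.9344

$284.93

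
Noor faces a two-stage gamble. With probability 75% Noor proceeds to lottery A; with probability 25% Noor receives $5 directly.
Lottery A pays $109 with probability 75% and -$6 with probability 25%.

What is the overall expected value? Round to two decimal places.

EV(A) = 0.75 × 109 + 0.25 × (-6) = 81.75 − 1.5 = 80.25
Branch B: 5 (certain)
Overall = 0.75 × 80.25 + 0.25 × 5 = 60.1875 + 1.25 = 61.4375

$61.44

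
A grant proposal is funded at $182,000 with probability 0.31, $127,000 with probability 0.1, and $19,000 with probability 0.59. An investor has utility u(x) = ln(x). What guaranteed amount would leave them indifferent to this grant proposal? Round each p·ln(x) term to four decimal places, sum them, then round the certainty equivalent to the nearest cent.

$46,286.24

E[u] = 0.31·ln(182000) + 0.1·ln(127000) + 0.59·ln(19000) = 3.7546 + 1.1752 + 5.8128 = 10.7426
CE = e^10.7426 ≈ 46286.24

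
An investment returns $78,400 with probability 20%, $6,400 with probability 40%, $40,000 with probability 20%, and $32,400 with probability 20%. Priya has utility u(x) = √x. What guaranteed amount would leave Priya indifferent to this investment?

$26,896

E[u] = 0.2·√78400 + 0.4·√6400 + 0.2·√40000 + 0.2·√32400 = 0.2·280 + 0.4·80 + 0.2·200 + 0.2·180 = 164
CE = (164)² = 26896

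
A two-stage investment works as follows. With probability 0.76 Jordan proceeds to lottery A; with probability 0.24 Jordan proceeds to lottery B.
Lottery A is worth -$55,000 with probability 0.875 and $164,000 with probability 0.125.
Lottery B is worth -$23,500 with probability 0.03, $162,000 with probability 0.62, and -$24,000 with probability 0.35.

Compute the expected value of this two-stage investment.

EV(A) = 0.875 × (-55000) + 0.125 × 164000 = -48125 + 20500 = -27625
EV(B) = 0.03 × (-23500) + 0.62 × 162000 + 0.35 × (-24000) = -705 + 100440 − 8400 = 91335
Overall = 0.76 × (-27625) + 0.24 × 91335 = -20995 + 21920.4 = 925.4

$925.40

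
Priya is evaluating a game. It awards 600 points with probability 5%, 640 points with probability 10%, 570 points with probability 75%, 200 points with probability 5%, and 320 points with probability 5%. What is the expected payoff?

EV = 0.05 × 600 + 0.1 × 640 + 0.75 × 570 + 0.05 × 200 + 0.05 × 320 = 30 + 64 + 427.5 + 10 + 16 = 547.5

547.5 points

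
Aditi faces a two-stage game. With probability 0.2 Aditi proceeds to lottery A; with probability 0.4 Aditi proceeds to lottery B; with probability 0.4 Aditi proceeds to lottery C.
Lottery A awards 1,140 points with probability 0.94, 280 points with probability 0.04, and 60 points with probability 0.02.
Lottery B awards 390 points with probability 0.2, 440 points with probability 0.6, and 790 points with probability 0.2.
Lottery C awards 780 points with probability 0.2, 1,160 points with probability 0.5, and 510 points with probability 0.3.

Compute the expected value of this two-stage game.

EV(A) = 0.94 × 1140 + 0.04 × 280 + 0.02 × 60 = 1071.6 + 11.2 + 1.2 = 1084
EV(B) = 0.2 × 390 + 0.6 × 440 + 0.2 × 790 = 78 + 264 + 158 = 500
EV(C) = 0.2 × 780 + 0.5 × 1160 + 0.3 × 510 = 156 + 580 + 153 = 889
Overall = 0.2 × 1084 + 0.4 × 500 + 0.4 × 889 = 216.8 + 200 + 355.6 = 772.4

772.4 points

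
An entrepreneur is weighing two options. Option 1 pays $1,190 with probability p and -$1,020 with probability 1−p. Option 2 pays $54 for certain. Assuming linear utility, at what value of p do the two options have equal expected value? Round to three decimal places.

p = 0.486

p·1190 + (1−p)·(-1020) = 54
2210p − 1020 = 54
p = (54 + 1020) / 2210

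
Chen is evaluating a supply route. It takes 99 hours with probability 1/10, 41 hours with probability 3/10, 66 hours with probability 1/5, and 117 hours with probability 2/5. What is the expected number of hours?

82.2 hours

EV = 1/10 × 99 + 3/10 × 41 + 1/5 × 66 + 2/5 × 117 = 9.9 + 12.3 + 13.2 + 46.8 = 82.2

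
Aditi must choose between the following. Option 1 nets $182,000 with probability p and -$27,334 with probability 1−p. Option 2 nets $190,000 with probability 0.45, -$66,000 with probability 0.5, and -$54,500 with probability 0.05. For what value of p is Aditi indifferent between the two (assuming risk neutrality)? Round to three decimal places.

p = 0.368

EV(Option 2) = 0.45 × 190000 + 0.5 × (-66000) + 0.05 × (-54500) = 85500 − 33000 − 2725 = 49775
p·182000 + (1−p)·(-27334) = 49775
209334p − 27334 = 49775
p = (49775 + 27334) / 209334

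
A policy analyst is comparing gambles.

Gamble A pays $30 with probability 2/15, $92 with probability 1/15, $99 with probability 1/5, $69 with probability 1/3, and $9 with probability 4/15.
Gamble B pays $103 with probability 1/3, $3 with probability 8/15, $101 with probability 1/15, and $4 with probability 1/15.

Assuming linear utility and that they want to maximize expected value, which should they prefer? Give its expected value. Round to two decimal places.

Gamble A = 2/15 × 30 + 1/15 × 92 + 1/5 × 99 + 1/3 × 69 + 4/15 × 9 = 4 + 6.1333 + 19.8 + 23 + 2.4 = 55.3333
Gamble B = 1/3 × 103 + 8/15 × 3 + 1/15 × 101 + 1/15 × 4 = 34.3333 + 1.6 + 6.7333 + 0.2667 = 42.9333

Gamble A ($55.33)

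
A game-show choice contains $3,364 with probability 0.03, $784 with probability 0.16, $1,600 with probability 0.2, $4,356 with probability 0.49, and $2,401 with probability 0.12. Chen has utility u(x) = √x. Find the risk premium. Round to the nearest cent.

E[u] = 0.03·√3364 + 0.16·√784 + 0.2·√1600 + 0.49·√4356 + 0.12·√2401 = 0.03·58 + 0.16·28 + 0.2·40 + 0.49·66 + 0.12·49 = 52.44
CE = (52.44)² = 2749.9536
Risk premium = EV − CE = 2968.92 − 2749.9536 = 218.9664

$218.97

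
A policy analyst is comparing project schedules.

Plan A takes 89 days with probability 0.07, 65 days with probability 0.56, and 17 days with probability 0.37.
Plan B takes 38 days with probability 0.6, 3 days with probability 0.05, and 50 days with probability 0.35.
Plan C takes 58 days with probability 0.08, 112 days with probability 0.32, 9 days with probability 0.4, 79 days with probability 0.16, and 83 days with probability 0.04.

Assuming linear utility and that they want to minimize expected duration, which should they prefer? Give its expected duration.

Plan B (40.45 days)

Plan A = 0.07 × 89 + 0.56 × 65 + 0.37 × 17 = 6.23 + 36.4 + 6.29 = 48.92
Plan B = 0.6 × 38 + 0.05 × 3 + 0.35 × 50 = 22.8 + 0.15 + 17.5 = 40.45
Plan C = 0.08 × 58 + 0.32 × 112 + 0.4 × 9 + 0.16 × 79 + 0.04 × 83 = 4.64 + 35.84 + 3.6 + 12.64 + 3.32 = 60.04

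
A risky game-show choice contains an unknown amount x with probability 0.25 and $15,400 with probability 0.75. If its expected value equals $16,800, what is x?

0.25·x + 0.75·15400 = 16800
0.25·x = 16800 − 11550 = 5250
x = 5250 / 0.25 = 21000

x = $21,000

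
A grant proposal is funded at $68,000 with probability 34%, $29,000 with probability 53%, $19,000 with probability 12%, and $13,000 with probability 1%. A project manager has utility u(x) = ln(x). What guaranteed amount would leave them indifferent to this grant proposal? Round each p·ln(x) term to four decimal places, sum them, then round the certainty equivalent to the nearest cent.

E[u] = 0.34·ln(68000) + 0.53·ln(29000) + 0.12·ln(19000) + 0.01·ln(13000) = 3.7833 + 5.4458 + 1.1823 + 0.0947 = 10.5061
CE = e^10.5061 ≈ 36537.70

$36,537.70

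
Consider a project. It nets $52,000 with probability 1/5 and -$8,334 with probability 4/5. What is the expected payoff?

$3,732.80

EV = 1/5 × 52000 + 4/5 × (-8334) = 10400 − 6667.2 = 3732.8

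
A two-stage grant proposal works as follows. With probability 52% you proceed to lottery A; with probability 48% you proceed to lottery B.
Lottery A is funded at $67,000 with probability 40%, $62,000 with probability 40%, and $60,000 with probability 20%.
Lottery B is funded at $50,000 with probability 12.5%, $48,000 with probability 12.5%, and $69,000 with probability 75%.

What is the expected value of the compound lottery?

EV(A) = 0.4 × 67000 + 0.4 × 62000 + 0.2 × 60000 = 26800 + 24800 + 12000 = 63600
EV(B) = 0.125 × 50000 + 0.125 × 48000 + 0.75 × 69000 = 6250 + 6000 + 51750 = 64000
Overall = 0.52 × 63600 + 0.48 × 64000 = 33072 + 30720 = 63792

$63,792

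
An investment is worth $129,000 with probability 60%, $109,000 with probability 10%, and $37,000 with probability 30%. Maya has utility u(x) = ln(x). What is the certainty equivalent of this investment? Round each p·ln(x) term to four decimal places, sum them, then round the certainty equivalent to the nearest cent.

$87,203.52

E[u] = 0.6·ln(129000) + 0.1·ln(109000) + 0.3·ln(37000) = 7.0605 + 1.1599 + 3.1556 = 11.3760
CE = e^11.3760 ≈ 87203.52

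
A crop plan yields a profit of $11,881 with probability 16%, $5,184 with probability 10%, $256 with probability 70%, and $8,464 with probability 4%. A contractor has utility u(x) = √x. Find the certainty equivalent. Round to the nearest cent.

E[u] = 0.16·√11881 + 0.1·√5184 + 0.7·√256 + 0.04·√8464 = 0.16·109 + 0.1·72 + 0.7·16 + 0.04·92 = 39.52
CE = (39.52)² = 1561.8304

$1,561.83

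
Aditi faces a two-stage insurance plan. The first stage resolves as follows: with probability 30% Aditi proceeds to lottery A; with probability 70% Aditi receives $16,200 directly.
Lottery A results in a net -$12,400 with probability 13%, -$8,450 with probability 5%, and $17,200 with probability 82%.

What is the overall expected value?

$14,960.85

EV(A) = 0.13 × (-12400) + 0.05 × (-8450) + 0.82 × 17200 = -1612 − 422.5 + 14104 = 12069.5
Branch B: 16200 (certain)
Overall = 0.3 × 12069.5 + 0.7 × 16200 = 3620.85 + 11340 = 14960.85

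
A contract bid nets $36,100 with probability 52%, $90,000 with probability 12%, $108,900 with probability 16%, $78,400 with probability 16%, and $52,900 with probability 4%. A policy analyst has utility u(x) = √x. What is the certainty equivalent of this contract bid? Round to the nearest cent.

$58,370.56

E[u] = 0.52·√36100 + 0.12·√90000 + 0.16·√108900 + 0.16·√78400 + 0.04·√52900 = 0.52·190 + 0.12·300 + 0.16·330 + 0.16·280 + 0.04·230 = 241.6
CE = (241.6)² = 58370.56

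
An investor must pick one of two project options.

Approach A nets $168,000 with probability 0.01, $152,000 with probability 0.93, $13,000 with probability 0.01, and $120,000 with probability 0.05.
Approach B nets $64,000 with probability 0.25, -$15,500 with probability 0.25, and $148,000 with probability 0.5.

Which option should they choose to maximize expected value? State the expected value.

Approach A ($149,170)

Approach A = 0.01 × 168000 + 0.93 × 152000 + 0.01 × 13000 + 0.05 × 120000 = 1680 + 141360 + 130 + 6000 = 149170
Approach B = 0.25 × 64000 + 0.25 × (-15500) + 0.5 × 148000 = 16000 − 3875 + 74000 = 86125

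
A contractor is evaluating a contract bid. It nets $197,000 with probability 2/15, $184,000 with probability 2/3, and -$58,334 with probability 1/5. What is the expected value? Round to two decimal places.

$137,266.53

EV = 2/15 × 197000 + 2/3 × 184000 + 1/5 × (-58334) = 26266.6667 + 122666.6667 − 11666.8 = 137266.5333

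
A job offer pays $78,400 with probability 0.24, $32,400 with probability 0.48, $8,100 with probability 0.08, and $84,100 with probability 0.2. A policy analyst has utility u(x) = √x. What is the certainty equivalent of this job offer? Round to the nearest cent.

E[u] = 0.24·√78400 + 0.48·√32400 + 0.08·√8100 + 0.2·√84100 = 0.24·280 + 0.48·180 + 0.08·90 + 0.2·290 = 218.8
CE = (218.8)² = 47873.44

$47,873.44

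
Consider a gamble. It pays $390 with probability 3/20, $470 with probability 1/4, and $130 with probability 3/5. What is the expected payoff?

$254

EV = 3/20 × 390 + 1/4 × 470 + 3/5 × 130 = 58.5 + 117.5 + 78 = 254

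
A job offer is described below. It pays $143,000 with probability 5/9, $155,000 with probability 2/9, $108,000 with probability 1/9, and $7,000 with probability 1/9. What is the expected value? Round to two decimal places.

$126,666.67

EV = 5/9 × 143000 + 2/9 × 155000 + 1/9 × 108000 + 1/9 × 7000 = 79444.4444 + 34444.4444 + 12000 + 777.7778 = 126666.6667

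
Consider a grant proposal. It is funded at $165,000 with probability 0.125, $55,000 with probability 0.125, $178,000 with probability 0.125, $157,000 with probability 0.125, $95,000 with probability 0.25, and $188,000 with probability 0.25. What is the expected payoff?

$140,125

EV = 0.125 × 165000 + 0.125 × 55000 + 0.125 × 178000 + 0.125 × 157000 + 0.25 × 95000 + 0.25 × 188000 = 20625 + 6875 + 22250 + 19625 + 23750 + 47000 = 140125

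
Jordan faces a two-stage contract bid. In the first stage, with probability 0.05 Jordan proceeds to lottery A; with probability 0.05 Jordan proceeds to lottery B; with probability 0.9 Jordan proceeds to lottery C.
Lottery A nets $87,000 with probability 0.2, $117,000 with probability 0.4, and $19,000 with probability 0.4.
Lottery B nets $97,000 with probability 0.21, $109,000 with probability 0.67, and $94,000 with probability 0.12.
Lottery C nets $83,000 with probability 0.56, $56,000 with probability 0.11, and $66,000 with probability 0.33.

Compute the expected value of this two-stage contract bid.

$75,802

EV(A) = 0.2 × 87000 + 0.4 × 117000 + 0.4 × 19000 = 17400 + 46800 + 7600 = 71800
EV(B) = 0.21 × 97000 + 0.67 × 109000 + 0.12 × 94000 = 20370 + 73030 + 11280 = 104680
EV(C) = 0.56 × 83000 + 0.11 × 56000 + 0.33 × 66000 = 46480 + 6160 + 21780 = 74420
Overall = 0.05 × 71800 + 0.05 × 104680 + 0.9 × 74420 = 3590 + 5234 + 66978 = 75802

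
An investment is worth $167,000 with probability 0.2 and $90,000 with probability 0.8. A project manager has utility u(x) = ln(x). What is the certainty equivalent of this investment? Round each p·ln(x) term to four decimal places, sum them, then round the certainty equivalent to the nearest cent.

$101,844.25

E[u] = 0.2·ln(167000) + 0.8·ln(90000) = 2.4051 + 9.1261 = 11.5312
CE = e^11.5312 ≈ 101844.25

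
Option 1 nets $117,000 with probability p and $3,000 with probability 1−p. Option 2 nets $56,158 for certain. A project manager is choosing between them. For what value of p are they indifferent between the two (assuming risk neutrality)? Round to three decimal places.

p = 0.466

p·117000 + (1−p)·3000 = 56158
114000p + 3000 = 56158
p = (56158 − 3000) / 114000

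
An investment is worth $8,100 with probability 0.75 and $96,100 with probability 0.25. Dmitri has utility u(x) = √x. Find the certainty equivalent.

$21,025

E[u] = 0.75·√8100 + 0.25·√96100 = 0.75·90 + 0.25·310 = 145
CE = (145)² = 21025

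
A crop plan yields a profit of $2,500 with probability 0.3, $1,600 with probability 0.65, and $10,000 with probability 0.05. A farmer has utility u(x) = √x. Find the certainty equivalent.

E[u] = 0.3·√2500 + 0.65·√1600 + 0.05·√10000 = 0.3·50 + 0.65·40 + 0.05·100 = 46
CE = (46)² = 2116

$2,116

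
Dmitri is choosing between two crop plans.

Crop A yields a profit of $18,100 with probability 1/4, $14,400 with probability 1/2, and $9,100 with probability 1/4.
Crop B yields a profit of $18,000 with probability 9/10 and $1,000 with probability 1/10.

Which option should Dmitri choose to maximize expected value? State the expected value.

Crop B ($16,300)

Crop A = 1/4 × 18100 + 1/2 × 14400 + 1/4 × 9100 = 4525 + 7200 + 2275 = 14000
Crop B = 9/10 × 18000 + 1/10 × 1000 = 16200 + 100 = 16300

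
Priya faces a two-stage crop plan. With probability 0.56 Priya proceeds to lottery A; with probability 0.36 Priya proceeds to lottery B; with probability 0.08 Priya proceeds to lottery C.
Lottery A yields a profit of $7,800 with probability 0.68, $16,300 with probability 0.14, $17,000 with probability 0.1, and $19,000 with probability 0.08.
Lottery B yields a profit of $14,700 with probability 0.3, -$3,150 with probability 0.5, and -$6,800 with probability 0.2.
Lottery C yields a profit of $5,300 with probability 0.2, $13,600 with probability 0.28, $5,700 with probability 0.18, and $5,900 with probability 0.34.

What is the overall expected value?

$7,214.36

EV(A) = 0.68 × 7800 + 0.14 × 16300 + 0.1 × 17000 + 0.08 × 19000 = 5304 + 2282 + 1700 + 1520 = 10806
EV(B) = 0.3 × 14700 + 0.5 × (-3150) + 0.2 × (-6800) = 4410 − 1575 − 1360 = 1475
EV(C) = 0.2 × 5300 + 0.28 × 13600 + 0.18 × 5700 + 0.34 × 5900 = 1060 + 3808 + 1026 + 2006 = 7900
Overall = 0.56 × 10806 + 0.36 × 1475 + 0.08 × 7900 = 6051.36 + 531 + 632 = 7214.36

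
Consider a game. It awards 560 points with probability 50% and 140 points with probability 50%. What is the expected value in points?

350 points

EV = 0.5 × 560 + 0.5 × 140 = 280 + 70 = 350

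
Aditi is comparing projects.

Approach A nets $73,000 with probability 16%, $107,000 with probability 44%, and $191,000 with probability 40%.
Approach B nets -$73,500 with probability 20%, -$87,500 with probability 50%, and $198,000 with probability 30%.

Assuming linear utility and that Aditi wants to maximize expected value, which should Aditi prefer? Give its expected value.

Approach A ($135,160)

Approach A = 0.16 × 73000 + 0.44 × 107000 + 0.4 × 191000 = 11680 + 47080 + 76400 = 135160
Approach B = 0.2 × (-73500) + 0.5 × (-87500) + 0.3 × 198000 = -14700 − 43750 + 59400 = 950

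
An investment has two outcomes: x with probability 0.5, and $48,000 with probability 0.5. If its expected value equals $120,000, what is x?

x = $192,000

0.5·x + 0.5·48000 = 120000
0.5·x = 120000 − 24000 = 96000
x = 96000 / 0.5 = 192000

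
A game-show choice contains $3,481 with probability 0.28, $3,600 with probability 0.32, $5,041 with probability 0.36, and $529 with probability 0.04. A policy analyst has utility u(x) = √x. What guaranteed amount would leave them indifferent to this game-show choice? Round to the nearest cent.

$3,868.84

E[u] = 0.28·√3481 + 0.32·√3600 + 0.36·√5041 + 0.04·√529 = 0.28·59 + 0.32·60 + 0.36·71 + 0.04·23 = 62.2
CE = (62.2)² = 3868.84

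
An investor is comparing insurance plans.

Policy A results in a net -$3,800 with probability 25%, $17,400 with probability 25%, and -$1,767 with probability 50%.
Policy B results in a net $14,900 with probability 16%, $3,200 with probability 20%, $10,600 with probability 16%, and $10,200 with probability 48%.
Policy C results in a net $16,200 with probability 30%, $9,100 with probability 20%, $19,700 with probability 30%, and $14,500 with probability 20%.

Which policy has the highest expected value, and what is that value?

Policy C ($15,490)

Policy A = 0.25 × (-3800) + 0.25 × 17400 + 0.5 × (-1767) = -950 + 4350 − 883.5 = 2516.5
Policy B = 0.16 × 14900 + 0.2 × 3200 + 0.16 × 10600 + 0.48 × 10200 = 2384 + 640 + 1696 + 4896 = 9616
Policy C = 0.3 × 16200 + 0.2 × 9100 + 0.3 × 19700 + 0.2 × 14500 = 4860 + 1820 + 5910 + 2900 = 15490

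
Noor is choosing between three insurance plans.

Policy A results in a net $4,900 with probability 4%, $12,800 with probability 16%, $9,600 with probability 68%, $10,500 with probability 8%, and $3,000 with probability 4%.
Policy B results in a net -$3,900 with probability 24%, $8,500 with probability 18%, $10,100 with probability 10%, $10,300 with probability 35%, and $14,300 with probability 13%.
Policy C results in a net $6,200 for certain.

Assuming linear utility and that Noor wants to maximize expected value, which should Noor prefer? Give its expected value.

Policy A ($9,732)

Policy A = 0.04 × 4900 + 0.16 × 12800 + 0.68 × 9600 + 0.08 × 10500 + 0.04 × 3000 = 196 + 2048 + 6528 + 840 + 120 = 9732
Policy B = 0.24 × (-3900) + 0.18 × 8500 + 0.1 × 10100 + 0.35 × 10300 + 0.13 × 14300 = -936 + 1530 + 1010 + 3605 + 1859 = 7068
Policy C: 6200 (certain)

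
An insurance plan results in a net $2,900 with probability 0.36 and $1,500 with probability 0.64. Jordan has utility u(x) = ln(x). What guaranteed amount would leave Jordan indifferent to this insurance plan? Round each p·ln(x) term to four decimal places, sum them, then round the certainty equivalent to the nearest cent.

$1,901.88

E[u] = 0.36·ln(2900) + 0.64·ln(1500) = 2.8701 + 4.6805 = 7.5506
CE = e^7.5506 ≈ 1901.88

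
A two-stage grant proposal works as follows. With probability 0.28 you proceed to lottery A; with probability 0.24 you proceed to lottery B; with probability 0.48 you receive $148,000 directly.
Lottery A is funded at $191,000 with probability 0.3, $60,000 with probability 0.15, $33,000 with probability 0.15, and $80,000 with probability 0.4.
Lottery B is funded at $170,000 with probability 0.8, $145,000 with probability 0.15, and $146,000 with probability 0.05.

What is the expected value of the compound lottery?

$139,562

EV(A) = 0.3 × 191000 + 0.15 × 60000 + 0.15 × 33000 + 0.4 × 80000 = 57300 + 9000 + 4950 + 32000 = 103250
EV(B) = 0.8 × 170000 + 0.15 × 145000 + 0.05 × 146000 = 136000 + 21750 + 7300 = 165050
Branch C: 148000 (certain)
Overall = 0.28 × 103250 + 0.24 × 165050 + 0.48 × 148000 = 28910 + 39612 + 71040 = 139562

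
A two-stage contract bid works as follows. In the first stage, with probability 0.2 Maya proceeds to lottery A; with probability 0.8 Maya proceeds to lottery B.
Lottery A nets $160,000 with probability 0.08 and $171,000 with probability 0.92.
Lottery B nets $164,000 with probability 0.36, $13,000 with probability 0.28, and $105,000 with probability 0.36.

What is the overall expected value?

$114,408

EV(A) = 0.08 × 160000 + 0.92 × 171000 = 12800 + 157320 = 170120
EV(B) = 0.36 × 164000 + 0.28 × 13000 + 0.36 × 105000 = 59040 + 3640 + 37800 = 100480
Overall = 0.2 × 170120 + 0.8 × 100480 = 34024 + 80384 = 114408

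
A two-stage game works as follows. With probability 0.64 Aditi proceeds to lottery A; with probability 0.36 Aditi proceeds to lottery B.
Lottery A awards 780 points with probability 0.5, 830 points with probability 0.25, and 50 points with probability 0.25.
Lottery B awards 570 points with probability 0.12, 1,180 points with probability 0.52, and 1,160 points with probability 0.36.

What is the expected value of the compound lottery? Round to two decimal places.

EV(A) = 0.5 × 780 + 0.25 × 830 + 0.25 × 50 = 390 + 207.5 + 12.5 = 610
EV(B) = 0.12 × 570 + 0.52 × 1180 + 0.36 × 1160 = 68.4 + 613.6 + 417.6 = 1099.6
Overall = 0.64 × 610 + 0.36 × 1099.6 = 390.4 + 395.856 = 786.256

786.26 points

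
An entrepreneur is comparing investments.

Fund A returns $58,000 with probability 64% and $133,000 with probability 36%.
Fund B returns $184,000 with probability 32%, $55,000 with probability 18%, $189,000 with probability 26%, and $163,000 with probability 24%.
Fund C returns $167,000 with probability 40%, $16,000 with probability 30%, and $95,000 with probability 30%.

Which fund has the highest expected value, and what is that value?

Fund B ($157,040)

Fund A = 0.64 × 58000 + 0.36 × 133000 = 37120 + 47880 = 85000
Fund B = 0.32 × 184000 + 0.18 × 55000 + 0.26 × 189000 + 0.24 × 163000 = 58880 + 9900 + 49140 + 39120 = 157040
Fund C = 0.4 × 167000 + 0.3 × 16000 + 0.3 × 95000 = 66800 + 4800 + 28500 = 100100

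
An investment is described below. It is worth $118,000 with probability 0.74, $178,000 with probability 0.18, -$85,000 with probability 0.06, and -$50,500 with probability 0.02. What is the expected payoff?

EV = 0.74 × 118000 + 0.18 × 178000 + 0.06 × (-85000) + 0.02 × (-50500) = 87320 + 32040 − 5100 − 1010 = 113250

$113,250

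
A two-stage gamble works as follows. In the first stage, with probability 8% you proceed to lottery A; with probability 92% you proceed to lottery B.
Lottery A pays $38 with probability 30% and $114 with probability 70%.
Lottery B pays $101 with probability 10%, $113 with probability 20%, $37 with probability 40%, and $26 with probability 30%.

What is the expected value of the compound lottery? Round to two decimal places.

$58.17

EV(A) = 0.3 × 38 + 0.7 × 114 = 11.4 + 79.8 = 91.2
EV(B) = 0.1 × 101 + 0.2 × 113 + 0.4 × 37 + 0.3 × 26 = 10.1 + 22.6 + 14.8 + 7.8 = 55.3
Overall = 0.08 × 91.2 + 0.92 × 55.3 = 7.296 + 50.876 = 58.172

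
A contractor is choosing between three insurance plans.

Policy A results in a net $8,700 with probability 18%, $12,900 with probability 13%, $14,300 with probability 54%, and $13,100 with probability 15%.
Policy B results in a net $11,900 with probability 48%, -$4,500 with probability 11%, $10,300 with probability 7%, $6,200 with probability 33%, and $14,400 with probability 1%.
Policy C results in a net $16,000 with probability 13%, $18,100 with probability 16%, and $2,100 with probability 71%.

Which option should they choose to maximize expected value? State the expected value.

Policy A ($12,930)

Policy A = 0.18 × 8700 + 0.13 × 12900 + 0.54 × 14300 + 0.15 × 13100 = 1566 + 1677 + 7722 + 1965 = 12930
Policy B = 0.48 × 11900 + 0.11 × (-4500) + 0.07 × 10300 + 0.33 × 6200 + 0.01 × 14400 = 5712 − 495 + 721 + 2046 + 144 = 8128
Policy C = 0.13 × 16000 + 0.16 × 18100 + 0.71 × 2100 = 2080 + 2896 + 1491 = 6467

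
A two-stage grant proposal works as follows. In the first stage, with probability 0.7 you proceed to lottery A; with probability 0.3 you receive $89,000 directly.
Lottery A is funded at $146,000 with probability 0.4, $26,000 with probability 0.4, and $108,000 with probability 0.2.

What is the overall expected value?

$89,980

EV(A) = 0.4 × 146000 + 0.4 × 26000 + 0.2 × 108000 = 58400 + 10400 + 21600 = 90400
Branch B: 89000 (certain)
Overall = 0.7 × 90400 + 0.3 × 89000 = 63280 + 26700 = 89980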